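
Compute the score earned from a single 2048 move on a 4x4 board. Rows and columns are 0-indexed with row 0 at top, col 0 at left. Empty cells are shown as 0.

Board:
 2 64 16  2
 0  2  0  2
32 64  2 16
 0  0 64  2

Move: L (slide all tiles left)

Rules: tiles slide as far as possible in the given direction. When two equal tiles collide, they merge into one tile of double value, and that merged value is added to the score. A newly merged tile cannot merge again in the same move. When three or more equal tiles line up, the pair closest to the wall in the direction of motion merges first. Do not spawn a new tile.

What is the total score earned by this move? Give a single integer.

Answer: 4

Derivation:
Slide left:
row 0: [2, 64, 16, 2] -> [2, 64, 16, 2]  score +0 (running 0)
row 1: [0, 2, 0, 2] -> [4, 0, 0, 0]  score +4 (running 4)
row 2: [32, 64, 2, 16] -> [32, 64, 2, 16]  score +0 (running 4)
row 3: [0, 0, 64, 2] -> [64, 2, 0, 0]  score +0 (running 4)
Board after move:
 2 64 16  2
 4  0  0  0
32 64  2 16
64  2  0  0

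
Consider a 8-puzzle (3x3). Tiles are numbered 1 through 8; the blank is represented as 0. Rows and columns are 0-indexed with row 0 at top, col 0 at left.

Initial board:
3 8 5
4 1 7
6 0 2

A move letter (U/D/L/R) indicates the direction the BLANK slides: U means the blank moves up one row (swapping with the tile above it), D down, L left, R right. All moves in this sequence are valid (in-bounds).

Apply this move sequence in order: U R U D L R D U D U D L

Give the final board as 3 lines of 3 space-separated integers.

After move 1 (U):
3 8 5
4 0 7
6 1 2

After move 2 (R):
3 8 5
4 7 0
6 1 2

After move 3 (U):
3 8 0
4 7 5
6 1 2

After move 4 (D):
3 8 5
4 7 0
6 1 2

After move 5 (L):
3 8 5
4 0 7
6 1 2

After move 6 (R):
3 8 5
4 7 0
6 1 2

After move 7 (D):
3 8 5
4 7 2
6 1 0

After move 8 (U):
3 8 5
4 7 0
6 1 2

After move 9 (D):
3 8 5
4 7 2
6 1 0

After move 10 (U):
3 8 5
4 7 0
6 1 2

After move 11 (D):
3 8 5
4 7 2
6 1 0

After move 12 (L):
3 8 5
4 7 2
6 0 1

Answer: 3 8 5
4 7 2
6 0 1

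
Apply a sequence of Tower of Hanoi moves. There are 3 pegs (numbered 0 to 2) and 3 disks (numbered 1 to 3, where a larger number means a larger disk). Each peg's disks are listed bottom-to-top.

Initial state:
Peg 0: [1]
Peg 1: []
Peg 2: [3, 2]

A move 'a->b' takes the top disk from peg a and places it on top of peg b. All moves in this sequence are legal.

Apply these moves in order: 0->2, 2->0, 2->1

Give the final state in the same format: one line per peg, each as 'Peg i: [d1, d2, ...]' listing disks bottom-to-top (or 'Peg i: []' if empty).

Answer: Peg 0: [1]
Peg 1: [2]
Peg 2: [3]

Derivation:
After move 1 (0->2):
Peg 0: []
Peg 1: []
Peg 2: [3, 2, 1]

After move 2 (2->0):
Peg 0: [1]
Peg 1: []
Peg 2: [3, 2]

After move 3 (2->1):
Peg 0: [1]
Peg 1: [2]
Peg 2: [3]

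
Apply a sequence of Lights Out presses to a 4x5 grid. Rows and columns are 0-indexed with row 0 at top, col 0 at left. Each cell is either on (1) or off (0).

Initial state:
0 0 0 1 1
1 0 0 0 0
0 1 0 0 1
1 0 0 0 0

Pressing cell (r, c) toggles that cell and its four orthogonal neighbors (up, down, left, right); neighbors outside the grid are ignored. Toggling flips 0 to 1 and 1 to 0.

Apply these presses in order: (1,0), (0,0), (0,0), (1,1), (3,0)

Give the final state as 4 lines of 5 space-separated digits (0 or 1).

Answer: 1 1 0 1 1
1 0 1 0 0
0 0 0 0 1
0 1 0 0 0

Derivation:
After press 1 at (1,0):
1 0 0 1 1
0 1 0 0 0
1 1 0 0 1
1 0 0 0 0

After press 2 at (0,0):
0 1 0 1 1
1 1 0 0 0
1 1 0 0 1
1 0 0 0 0

After press 3 at (0,0):
1 0 0 1 1
0 1 0 0 0
1 1 0 0 1
1 0 0 0 0

After press 4 at (1,1):
1 1 0 1 1
1 0 1 0 0
1 0 0 0 1
1 0 0 0 0

After press 5 at (3,0):
1 1 0 1 1
1 0 1 0 0
0 0 0 0 1
0 1 0 0 0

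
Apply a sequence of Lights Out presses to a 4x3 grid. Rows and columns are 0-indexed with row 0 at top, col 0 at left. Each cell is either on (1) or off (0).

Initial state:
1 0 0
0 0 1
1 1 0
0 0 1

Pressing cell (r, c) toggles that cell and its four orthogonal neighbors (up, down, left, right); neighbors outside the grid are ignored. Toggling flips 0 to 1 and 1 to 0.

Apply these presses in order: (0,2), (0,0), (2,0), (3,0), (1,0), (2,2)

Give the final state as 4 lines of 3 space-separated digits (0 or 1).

After press 1 at (0,2):
1 1 1
0 0 0
1 1 0
0 0 1

After press 2 at (0,0):
0 0 1
1 0 0
1 1 0
0 0 1

After press 3 at (2,0):
0 0 1
0 0 0
0 0 0
1 0 1

After press 4 at (3,0):
0 0 1
0 0 0
1 0 0
0 1 1

After press 5 at (1,0):
1 0 1
1 1 0
0 0 0
0 1 1

After press 6 at (2,2):
1 0 1
1 1 1
0 1 1
0 1 0

Answer: 1 0 1
1 1 1
0 1 1
0 1 0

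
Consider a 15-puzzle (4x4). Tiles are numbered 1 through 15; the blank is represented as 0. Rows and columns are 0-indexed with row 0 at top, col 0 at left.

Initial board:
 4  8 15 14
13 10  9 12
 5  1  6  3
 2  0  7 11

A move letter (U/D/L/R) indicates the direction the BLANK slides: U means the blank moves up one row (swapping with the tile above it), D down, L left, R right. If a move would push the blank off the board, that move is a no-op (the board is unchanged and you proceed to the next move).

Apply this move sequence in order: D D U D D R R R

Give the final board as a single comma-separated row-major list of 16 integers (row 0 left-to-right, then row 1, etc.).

After move 1 (D):
 4  8 15 14
13 10  9 12
 5  1  6  3
 2  0  7 11

After move 2 (D):
 4  8 15 14
13 10  9 12
 5  1  6  3
 2  0  7 11

After move 3 (U):
 4  8 15 14
13 10  9 12
 5  0  6  3
 2  1  7 11

After move 4 (D):
 4  8 15 14
13 10  9 12
 5  1  6  3
 2  0  7 11

After move 5 (D):
 4  8 15 14
13 10  9 12
 5  1  6  3
 2  0  7 11

After move 6 (R):
 4  8 15 14
13 10  9 12
 5  1  6  3
 2  7  0 11

After move 7 (R):
 4  8 15 14
13 10  9 12
 5  1  6  3
 2  7 11  0

After move 8 (R):
 4  8 15 14
13 10  9 12
 5  1  6  3
 2  7 11  0

Answer: 4, 8, 15, 14, 13, 10, 9, 12, 5, 1, 6, 3, 2, 7, 11, 0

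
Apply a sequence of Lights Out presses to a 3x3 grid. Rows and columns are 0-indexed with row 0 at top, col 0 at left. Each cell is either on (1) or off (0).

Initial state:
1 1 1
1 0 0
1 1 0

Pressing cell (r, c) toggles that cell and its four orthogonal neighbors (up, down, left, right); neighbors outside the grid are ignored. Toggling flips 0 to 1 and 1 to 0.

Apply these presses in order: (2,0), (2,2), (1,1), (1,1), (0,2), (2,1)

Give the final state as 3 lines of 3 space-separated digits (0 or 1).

Answer: 1 0 0
0 1 0
1 0 0

Derivation:
After press 1 at (2,0):
1 1 1
0 0 0
0 0 0

After press 2 at (2,2):
1 1 1
0 0 1
0 1 1

After press 3 at (1,1):
1 0 1
1 1 0
0 0 1

After press 4 at (1,1):
1 1 1
0 0 1
0 1 1

After press 5 at (0,2):
1 0 0
0 0 0
0 1 1

After press 6 at (2,1):
1 0 0
0 1 0
1 0 0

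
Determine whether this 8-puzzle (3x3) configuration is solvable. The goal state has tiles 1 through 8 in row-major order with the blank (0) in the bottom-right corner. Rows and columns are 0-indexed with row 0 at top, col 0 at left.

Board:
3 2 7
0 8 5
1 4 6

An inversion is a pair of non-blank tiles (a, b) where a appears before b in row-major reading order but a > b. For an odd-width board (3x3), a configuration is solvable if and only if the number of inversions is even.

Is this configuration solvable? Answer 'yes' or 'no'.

Answer: no

Derivation:
Inversions (pairs i<j in row-major order where tile[i] > tile[j] > 0): 13
13 is odd, so the puzzle is not solvable.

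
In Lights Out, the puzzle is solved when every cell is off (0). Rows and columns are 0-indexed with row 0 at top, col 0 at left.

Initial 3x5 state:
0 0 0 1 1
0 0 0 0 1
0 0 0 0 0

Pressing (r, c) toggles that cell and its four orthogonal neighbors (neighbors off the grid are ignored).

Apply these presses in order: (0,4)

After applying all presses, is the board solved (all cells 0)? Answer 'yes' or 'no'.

After press 1 at (0,4):
0 0 0 0 0
0 0 0 0 0
0 0 0 0 0

Lights still on: 0

Answer: yes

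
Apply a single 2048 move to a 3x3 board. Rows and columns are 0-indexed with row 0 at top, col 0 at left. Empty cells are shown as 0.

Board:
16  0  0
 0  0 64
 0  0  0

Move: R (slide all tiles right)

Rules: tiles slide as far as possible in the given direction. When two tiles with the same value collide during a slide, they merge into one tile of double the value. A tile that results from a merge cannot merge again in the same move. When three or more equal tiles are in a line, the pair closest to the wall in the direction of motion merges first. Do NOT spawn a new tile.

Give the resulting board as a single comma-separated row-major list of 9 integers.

Answer: 0, 0, 16, 0, 0, 64, 0, 0, 0

Derivation:
Slide right:
row 0: [16, 0, 0] -> [0, 0, 16]
row 1: [0, 0, 64] -> [0, 0, 64]
row 2: [0, 0, 0] -> [0, 0, 0]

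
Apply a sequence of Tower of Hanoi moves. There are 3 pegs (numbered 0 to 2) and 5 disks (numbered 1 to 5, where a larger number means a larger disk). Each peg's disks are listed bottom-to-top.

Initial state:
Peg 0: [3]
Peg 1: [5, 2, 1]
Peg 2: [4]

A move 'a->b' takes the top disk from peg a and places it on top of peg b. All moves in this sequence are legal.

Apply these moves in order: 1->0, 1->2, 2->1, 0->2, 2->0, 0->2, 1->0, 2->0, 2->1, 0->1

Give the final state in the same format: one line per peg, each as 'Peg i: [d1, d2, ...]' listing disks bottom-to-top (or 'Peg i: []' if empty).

Answer: Peg 0: [3, 2]
Peg 1: [5, 4, 1]
Peg 2: []

Derivation:
After move 1 (1->0):
Peg 0: [3, 1]
Peg 1: [5, 2]
Peg 2: [4]

After move 2 (1->2):
Peg 0: [3, 1]
Peg 1: [5]
Peg 2: [4, 2]

After move 3 (2->1):
Peg 0: [3, 1]
Peg 1: [5, 2]
Peg 2: [4]

After move 4 (0->2):
Peg 0: [3]
Peg 1: [5, 2]
Peg 2: [4, 1]

After move 5 (2->0):
Peg 0: [3, 1]
Peg 1: [5, 2]
Peg 2: [4]

After move 6 (0->2):
Peg 0: [3]
Peg 1: [5, 2]
Peg 2: [4, 1]

After move 7 (1->0):
Peg 0: [3, 2]
Peg 1: [5]
Peg 2: [4, 1]

After move 8 (2->0):
Peg 0: [3, 2, 1]
Peg 1: [5]
Peg 2: [4]

After move 9 (2->1):
Peg 0: [3, 2, 1]
Peg 1: [5, 4]
Peg 2: []

After move 10 (0->1):
Peg 0: [3, 2]
Peg 1: [5, 4, 1]
Peg 2: []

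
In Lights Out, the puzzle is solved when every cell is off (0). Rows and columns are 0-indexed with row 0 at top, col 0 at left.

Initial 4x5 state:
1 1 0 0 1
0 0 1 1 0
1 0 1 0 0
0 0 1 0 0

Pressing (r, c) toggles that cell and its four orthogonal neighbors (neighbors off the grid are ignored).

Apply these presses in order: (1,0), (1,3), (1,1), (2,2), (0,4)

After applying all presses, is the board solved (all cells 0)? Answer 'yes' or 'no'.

After press 1 at (1,0):
0 1 0 0 1
1 1 1 1 0
0 0 1 0 0
0 0 1 0 0

After press 2 at (1,3):
0 1 0 1 1
1 1 0 0 1
0 0 1 1 0
0 0 1 0 0

After press 3 at (1,1):
0 0 0 1 1
0 0 1 0 1
0 1 1 1 0
0 0 1 0 0

After press 4 at (2,2):
0 0 0 1 1
0 0 0 0 1
0 0 0 0 0
0 0 0 0 0

After press 5 at (0,4):
0 0 0 0 0
0 0 0 0 0
0 0 0 0 0
0 0 0 0 0

Lights still on: 0

Answer: yes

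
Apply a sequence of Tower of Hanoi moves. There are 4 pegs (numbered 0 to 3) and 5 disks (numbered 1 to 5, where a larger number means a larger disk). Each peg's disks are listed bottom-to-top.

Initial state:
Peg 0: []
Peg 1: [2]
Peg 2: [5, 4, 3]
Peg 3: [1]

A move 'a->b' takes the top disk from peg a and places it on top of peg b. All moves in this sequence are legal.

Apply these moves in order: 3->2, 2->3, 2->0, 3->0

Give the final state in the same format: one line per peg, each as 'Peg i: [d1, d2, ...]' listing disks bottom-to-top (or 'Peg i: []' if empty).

Answer: Peg 0: [3, 1]
Peg 1: [2]
Peg 2: [5, 4]
Peg 3: []

Derivation:
After move 1 (3->2):
Peg 0: []
Peg 1: [2]
Peg 2: [5, 4, 3, 1]
Peg 3: []

After move 2 (2->3):
Peg 0: []
Peg 1: [2]
Peg 2: [5, 4, 3]
Peg 3: [1]

After move 3 (2->0):
Peg 0: [3]
Peg 1: [2]
Peg 2: [5, 4]
Peg 3: [1]

After move 4 (3->0):
Peg 0: [3, 1]
Peg 1: [2]
Peg 2: [5, 4]
Peg 3: []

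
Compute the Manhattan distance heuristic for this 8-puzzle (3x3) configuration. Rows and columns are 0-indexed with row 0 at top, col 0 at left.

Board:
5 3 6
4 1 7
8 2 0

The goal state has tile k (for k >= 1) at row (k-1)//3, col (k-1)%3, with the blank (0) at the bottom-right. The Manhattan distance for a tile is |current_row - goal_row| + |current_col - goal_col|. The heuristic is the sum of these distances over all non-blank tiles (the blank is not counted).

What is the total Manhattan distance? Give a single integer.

Answer: 12

Derivation:
Tile 5: at (0,0), goal (1,1), distance |0-1|+|0-1| = 2
Tile 3: at (0,1), goal (0,2), distance |0-0|+|1-2| = 1
Tile 6: at (0,2), goal (1,2), distance |0-1|+|2-2| = 1
Tile 4: at (1,0), goal (1,0), distance |1-1|+|0-0| = 0
Tile 1: at (1,1), goal (0,0), distance |1-0|+|1-0| = 2
Tile 7: at (1,2), goal (2,0), distance |1-2|+|2-0| = 3
Tile 8: at (2,0), goal (2,1), distance |2-2|+|0-1| = 1
Tile 2: at (2,1), goal (0,1), distance |2-0|+|1-1| = 2
Sum: 2 + 1 + 1 + 0 + 2 + 3 + 1 + 2 = 12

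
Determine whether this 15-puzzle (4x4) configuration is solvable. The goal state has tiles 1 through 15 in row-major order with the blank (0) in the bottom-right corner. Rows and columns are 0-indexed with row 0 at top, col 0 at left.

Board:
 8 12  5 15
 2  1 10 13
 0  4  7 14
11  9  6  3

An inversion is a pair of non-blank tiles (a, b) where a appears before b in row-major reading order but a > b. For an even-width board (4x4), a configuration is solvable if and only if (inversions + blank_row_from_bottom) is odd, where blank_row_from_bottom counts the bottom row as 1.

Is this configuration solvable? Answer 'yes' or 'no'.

Inversions: 57
Blank is in row 2 (0-indexed from top), which is row 2 counting from the bottom (bottom = 1).
57 + 2 = 59, which is odd, so the puzzle is solvable.

Answer: yes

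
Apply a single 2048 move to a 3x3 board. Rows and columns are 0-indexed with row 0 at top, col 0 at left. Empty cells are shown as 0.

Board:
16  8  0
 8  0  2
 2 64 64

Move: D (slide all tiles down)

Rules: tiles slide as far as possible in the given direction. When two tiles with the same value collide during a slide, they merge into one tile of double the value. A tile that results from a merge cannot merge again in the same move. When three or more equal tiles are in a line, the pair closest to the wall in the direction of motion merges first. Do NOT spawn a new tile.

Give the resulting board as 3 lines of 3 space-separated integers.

Answer: 16  0  0
 8  8  2
 2 64 64

Derivation:
Slide down:
col 0: [16, 8, 2] -> [16, 8, 2]
col 1: [8, 0, 64] -> [0, 8, 64]
col 2: [0, 2, 64] -> [0, 2, 64]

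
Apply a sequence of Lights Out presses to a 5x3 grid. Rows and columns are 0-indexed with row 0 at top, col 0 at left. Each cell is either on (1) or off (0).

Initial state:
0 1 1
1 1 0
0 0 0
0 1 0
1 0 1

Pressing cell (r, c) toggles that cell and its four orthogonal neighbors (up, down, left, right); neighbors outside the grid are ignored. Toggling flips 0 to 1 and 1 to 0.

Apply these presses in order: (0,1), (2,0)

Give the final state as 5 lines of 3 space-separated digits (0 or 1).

Answer: 1 0 0
0 0 0
1 1 0
1 1 0
1 0 1

Derivation:
After press 1 at (0,1):
1 0 0
1 0 0
0 0 0
0 1 0
1 0 1

After press 2 at (2,0):
1 0 0
0 0 0
1 1 0
1 1 0
1 0 1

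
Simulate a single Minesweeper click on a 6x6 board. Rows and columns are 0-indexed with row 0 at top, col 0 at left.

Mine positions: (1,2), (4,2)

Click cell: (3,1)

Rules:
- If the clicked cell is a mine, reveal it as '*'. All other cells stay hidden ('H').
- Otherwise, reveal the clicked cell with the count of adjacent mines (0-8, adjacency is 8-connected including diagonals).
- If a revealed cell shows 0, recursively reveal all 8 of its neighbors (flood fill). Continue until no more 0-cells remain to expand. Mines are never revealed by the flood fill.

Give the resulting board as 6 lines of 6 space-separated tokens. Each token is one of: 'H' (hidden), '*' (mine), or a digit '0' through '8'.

H H H H H H
H H H H H H
H H H H H H
H 1 H H H H
H H H H H H
H H H H H H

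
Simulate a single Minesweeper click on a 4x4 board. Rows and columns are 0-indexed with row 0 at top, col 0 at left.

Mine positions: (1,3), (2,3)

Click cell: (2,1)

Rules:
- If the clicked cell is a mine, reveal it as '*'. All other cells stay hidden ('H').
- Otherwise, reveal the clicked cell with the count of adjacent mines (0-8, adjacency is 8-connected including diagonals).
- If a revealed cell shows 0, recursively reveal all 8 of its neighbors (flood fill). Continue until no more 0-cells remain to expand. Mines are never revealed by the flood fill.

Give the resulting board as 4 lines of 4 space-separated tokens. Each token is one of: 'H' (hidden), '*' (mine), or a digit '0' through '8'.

0 0 1 H
0 0 2 H
0 0 2 H
0 0 1 H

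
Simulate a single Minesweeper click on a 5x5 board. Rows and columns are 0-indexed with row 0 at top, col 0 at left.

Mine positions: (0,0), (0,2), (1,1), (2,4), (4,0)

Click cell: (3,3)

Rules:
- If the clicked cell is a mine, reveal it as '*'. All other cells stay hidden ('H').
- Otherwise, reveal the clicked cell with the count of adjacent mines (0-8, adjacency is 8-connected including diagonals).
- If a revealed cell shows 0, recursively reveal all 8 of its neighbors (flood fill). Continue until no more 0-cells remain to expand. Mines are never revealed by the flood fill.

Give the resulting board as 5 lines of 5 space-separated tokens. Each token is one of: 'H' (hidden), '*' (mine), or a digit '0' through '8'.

H H H H H
H H H H H
H H H H H
H H H 1 H
H H H H H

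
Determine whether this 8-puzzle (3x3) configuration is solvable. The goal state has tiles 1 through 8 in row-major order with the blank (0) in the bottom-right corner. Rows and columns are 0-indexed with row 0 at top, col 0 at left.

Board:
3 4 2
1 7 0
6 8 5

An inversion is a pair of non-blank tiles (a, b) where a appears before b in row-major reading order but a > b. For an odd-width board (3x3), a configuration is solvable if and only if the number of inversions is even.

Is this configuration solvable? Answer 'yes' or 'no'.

Inversions (pairs i<j in row-major order where tile[i] > tile[j] > 0): 9
9 is odd, so the puzzle is not solvable.

Answer: no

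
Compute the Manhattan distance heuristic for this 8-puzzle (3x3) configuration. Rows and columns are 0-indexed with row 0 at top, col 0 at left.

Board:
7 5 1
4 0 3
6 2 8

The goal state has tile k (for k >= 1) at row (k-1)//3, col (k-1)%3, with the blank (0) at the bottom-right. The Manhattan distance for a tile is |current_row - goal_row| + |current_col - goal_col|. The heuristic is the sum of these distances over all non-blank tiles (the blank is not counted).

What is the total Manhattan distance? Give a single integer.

Answer: 12

Derivation:
Tile 7: at (0,0), goal (2,0), distance |0-2|+|0-0| = 2
Tile 5: at (0,1), goal (1,1), distance |0-1|+|1-1| = 1
Tile 1: at (0,2), goal (0,0), distance |0-0|+|2-0| = 2
Tile 4: at (1,0), goal (1,0), distance |1-1|+|0-0| = 0
Tile 3: at (1,2), goal (0,2), distance |1-0|+|2-2| = 1
Tile 6: at (2,0), goal (1,2), distance |2-1|+|0-2| = 3
Tile 2: at (2,1), goal (0,1), distance |2-0|+|1-1| = 2
Tile 8: at (2,2), goal (2,1), distance |2-2|+|2-1| = 1
Sum: 2 + 1 + 2 + 0 + 1 + 3 + 2 + 1 = 12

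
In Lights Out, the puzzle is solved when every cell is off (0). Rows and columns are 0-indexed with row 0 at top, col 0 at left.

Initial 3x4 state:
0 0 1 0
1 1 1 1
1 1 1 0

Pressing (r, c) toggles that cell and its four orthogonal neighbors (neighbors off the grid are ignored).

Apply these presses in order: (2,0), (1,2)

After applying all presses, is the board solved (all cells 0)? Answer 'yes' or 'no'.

After press 1 at (2,0):
0 0 1 0
0 1 1 1
0 0 1 0

After press 2 at (1,2):
0 0 0 0
0 0 0 0
0 0 0 0

Lights still on: 0

Answer: yes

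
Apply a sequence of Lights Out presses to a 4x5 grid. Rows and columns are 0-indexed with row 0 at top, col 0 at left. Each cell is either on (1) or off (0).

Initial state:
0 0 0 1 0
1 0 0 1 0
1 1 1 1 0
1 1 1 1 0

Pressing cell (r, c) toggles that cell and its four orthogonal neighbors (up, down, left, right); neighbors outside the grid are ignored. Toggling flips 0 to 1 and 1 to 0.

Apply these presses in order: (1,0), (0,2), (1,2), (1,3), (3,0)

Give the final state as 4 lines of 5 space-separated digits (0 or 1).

Answer: 1 1 0 1 0
0 0 1 1 1
1 1 0 0 0
0 0 1 1 0

Derivation:
After press 1 at (1,0):
1 0 0 1 0
0 1 0 1 0
0 1 1 1 0
1 1 1 1 0

After press 2 at (0,2):
1 1 1 0 0
0 1 1 1 0
0 1 1 1 0
1 1 1 1 0

After press 3 at (1,2):
1 1 0 0 0
0 0 0 0 0
0 1 0 1 0
1 1 1 1 0

After press 4 at (1,3):
1 1 0 1 0
0 0 1 1 1
0 1 0 0 0
1 1 1 1 0

After press 5 at (3,0):
1 1 0 1 0
0 0 1 1 1
1 1 0 0 0
0 0 1 1 0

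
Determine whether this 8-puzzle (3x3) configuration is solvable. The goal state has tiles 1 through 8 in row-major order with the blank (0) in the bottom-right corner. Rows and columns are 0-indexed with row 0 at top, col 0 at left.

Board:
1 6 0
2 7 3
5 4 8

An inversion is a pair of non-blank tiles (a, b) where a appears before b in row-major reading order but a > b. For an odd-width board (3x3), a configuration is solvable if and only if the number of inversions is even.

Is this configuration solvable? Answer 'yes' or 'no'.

Answer: yes

Derivation:
Inversions (pairs i<j in row-major order where tile[i] > tile[j] > 0): 8
8 is even, so the puzzle is solvable.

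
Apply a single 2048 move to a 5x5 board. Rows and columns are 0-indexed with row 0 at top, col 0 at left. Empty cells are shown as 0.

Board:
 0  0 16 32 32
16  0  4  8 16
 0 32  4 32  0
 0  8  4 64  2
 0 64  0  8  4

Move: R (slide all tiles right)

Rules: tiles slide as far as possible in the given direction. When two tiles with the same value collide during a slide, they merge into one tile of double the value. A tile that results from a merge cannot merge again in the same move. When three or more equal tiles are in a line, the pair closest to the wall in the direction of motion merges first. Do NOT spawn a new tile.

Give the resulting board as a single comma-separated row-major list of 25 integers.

Slide right:
row 0: [0, 0, 16, 32, 32] -> [0, 0, 0, 16, 64]
row 1: [16, 0, 4, 8, 16] -> [0, 16, 4, 8, 16]
row 2: [0, 32, 4, 32, 0] -> [0, 0, 32, 4, 32]
row 3: [0, 8, 4, 64, 2] -> [0, 8, 4, 64, 2]
row 4: [0, 64, 0, 8, 4] -> [0, 0, 64, 8, 4]

Answer: 0, 0, 0, 16, 64, 0, 16, 4, 8, 16, 0, 0, 32, 4, 32, 0, 8, 4, 64, 2, 0, 0, 64, 8, 4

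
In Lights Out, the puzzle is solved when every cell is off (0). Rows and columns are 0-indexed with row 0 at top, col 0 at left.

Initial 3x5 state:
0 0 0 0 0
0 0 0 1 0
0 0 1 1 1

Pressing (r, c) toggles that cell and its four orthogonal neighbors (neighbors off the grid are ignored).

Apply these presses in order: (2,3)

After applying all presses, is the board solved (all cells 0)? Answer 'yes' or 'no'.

After press 1 at (2,3):
0 0 0 0 0
0 0 0 0 0
0 0 0 0 0

Lights still on: 0

Answer: yes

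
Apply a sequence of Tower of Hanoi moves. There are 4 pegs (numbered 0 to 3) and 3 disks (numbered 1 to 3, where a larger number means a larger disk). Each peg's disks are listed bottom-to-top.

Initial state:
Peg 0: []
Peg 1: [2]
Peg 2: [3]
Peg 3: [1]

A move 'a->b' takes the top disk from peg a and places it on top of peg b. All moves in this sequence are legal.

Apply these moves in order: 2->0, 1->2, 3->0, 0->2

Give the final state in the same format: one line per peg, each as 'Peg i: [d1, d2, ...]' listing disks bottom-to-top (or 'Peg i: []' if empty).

Answer: Peg 0: [3]
Peg 1: []
Peg 2: [2, 1]
Peg 3: []

Derivation:
After move 1 (2->0):
Peg 0: [3]
Peg 1: [2]
Peg 2: []
Peg 3: [1]

After move 2 (1->2):
Peg 0: [3]
Peg 1: []
Peg 2: [2]
Peg 3: [1]

After move 3 (3->0):
Peg 0: [3, 1]
Peg 1: []
Peg 2: [2]
Peg 3: []

After move 4 (0->2):
Peg 0: [3]
Peg 1: []
Peg 2: [2, 1]
Peg 3: []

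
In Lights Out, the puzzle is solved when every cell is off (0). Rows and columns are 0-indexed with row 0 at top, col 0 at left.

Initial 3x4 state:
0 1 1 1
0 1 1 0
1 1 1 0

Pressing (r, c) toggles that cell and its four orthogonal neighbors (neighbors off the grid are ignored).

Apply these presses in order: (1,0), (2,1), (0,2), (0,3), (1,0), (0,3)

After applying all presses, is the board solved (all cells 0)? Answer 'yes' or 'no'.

Answer: yes

Derivation:
After press 1 at (1,0):
1 1 1 1
1 0 1 0
0 1 1 0

After press 2 at (2,1):
1 1 1 1
1 1 1 0
1 0 0 0

After press 3 at (0,2):
1 0 0 0
1 1 0 0
1 0 0 0

After press 4 at (0,3):
1 0 1 1
1 1 0 1
1 0 0 0

After press 5 at (1,0):
0 0 1 1
0 0 0 1
0 0 0 0

After press 6 at (0,3):
0 0 0 0
0 0 0 0
0 0 0 0

Lights still on: 0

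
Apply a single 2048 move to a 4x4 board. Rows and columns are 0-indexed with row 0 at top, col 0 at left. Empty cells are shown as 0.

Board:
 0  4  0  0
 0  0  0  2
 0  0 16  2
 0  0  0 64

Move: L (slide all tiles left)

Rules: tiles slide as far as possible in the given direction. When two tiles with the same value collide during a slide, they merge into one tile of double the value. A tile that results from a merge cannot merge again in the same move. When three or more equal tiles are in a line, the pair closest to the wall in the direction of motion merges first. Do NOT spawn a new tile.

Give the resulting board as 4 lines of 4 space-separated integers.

Answer:  4  0  0  0
 2  0  0  0
16  2  0  0
64  0  0  0

Derivation:
Slide left:
row 0: [0, 4, 0, 0] -> [4, 0, 0, 0]
row 1: [0, 0, 0, 2] -> [2, 0, 0, 0]
row 2: [0, 0, 16, 2] -> [16, 2, 0, 0]
row 3: [0, 0, 0, 64] -> [64, 0, 0, 0]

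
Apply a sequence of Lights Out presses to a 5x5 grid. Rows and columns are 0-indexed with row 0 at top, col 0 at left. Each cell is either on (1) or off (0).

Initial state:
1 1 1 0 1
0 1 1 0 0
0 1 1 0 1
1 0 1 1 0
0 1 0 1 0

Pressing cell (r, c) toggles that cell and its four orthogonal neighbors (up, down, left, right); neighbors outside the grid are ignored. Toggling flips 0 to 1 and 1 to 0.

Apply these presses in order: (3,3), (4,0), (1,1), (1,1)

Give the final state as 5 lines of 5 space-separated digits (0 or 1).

After press 1 at (3,3):
1 1 1 0 1
0 1 1 0 0
0 1 1 1 1
1 0 0 0 1
0 1 0 0 0

After press 2 at (4,0):
1 1 1 0 1
0 1 1 0 0
0 1 1 1 1
0 0 0 0 1
1 0 0 0 0

After press 3 at (1,1):
1 0 1 0 1
1 0 0 0 0
0 0 1 1 1
0 0 0 0 1
1 0 0 0 0

After press 4 at (1,1):
1 1 1 0 1
0 1 1 0 0
0 1 1 1 1
0 0 0 0 1
1 0 0 0 0

Answer: 1 1 1 0 1
0 1 1 0 0
0 1 1 1 1
0 0 0 0 1
1 0 0 0 0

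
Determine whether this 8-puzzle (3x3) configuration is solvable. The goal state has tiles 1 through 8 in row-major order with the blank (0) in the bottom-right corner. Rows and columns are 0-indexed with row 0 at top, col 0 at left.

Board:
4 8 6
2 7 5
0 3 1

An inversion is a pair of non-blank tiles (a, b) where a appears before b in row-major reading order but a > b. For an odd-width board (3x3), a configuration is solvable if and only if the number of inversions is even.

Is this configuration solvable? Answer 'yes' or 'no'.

Inversions (pairs i<j in row-major order where tile[i] > tile[j] > 0): 20
20 is even, so the puzzle is solvable.

Answer: yes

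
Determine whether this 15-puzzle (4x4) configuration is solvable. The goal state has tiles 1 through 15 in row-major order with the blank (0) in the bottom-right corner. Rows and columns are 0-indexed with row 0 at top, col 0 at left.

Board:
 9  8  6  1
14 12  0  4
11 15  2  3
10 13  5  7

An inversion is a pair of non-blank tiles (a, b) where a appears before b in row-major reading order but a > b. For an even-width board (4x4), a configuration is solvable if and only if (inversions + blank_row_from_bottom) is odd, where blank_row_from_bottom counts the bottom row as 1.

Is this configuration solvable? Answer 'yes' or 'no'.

Answer: no

Derivation:
Inversions: 53
Blank is in row 1 (0-indexed from top), which is row 3 counting from the bottom (bottom = 1).
53 + 3 = 56, which is even, so the puzzle is not solvable.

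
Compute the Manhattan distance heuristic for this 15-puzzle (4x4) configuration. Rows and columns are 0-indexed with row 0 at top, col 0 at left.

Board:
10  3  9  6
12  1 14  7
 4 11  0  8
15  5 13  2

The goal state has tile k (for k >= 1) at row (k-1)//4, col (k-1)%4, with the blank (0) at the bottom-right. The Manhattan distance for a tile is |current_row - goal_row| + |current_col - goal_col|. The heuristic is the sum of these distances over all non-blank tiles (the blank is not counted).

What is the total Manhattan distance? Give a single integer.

Answer: 40

Derivation:
Tile 10: (0,0)->(2,1) = 3
Tile 3: (0,1)->(0,2) = 1
Tile 9: (0,2)->(2,0) = 4
Tile 6: (0,3)->(1,1) = 3
Tile 12: (1,0)->(2,3) = 4
Tile 1: (1,1)->(0,0) = 2
Tile 14: (1,2)->(3,1) = 3
Tile 7: (1,3)->(1,2) = 1
Tile 4: (2,0)->(0,3) = 5
Tile 11: (2,1)->(2,2) = 1
Tile 8: (2,3)->(1,3) = 1
Tile 15: (3,0)->(3,2) = 2
Tile 5: (3,1)->(1,0) = 3
Tile 13: (3,2)->(3,0) = 2
Tile 2: (3,3)->(0,1) = 5
Sum: 3 + 1 + 4 + 3 + 4 + 2 + 3 + 1 + 5 + 1 + 1 + 2 + 3 + 2 + 5 = 40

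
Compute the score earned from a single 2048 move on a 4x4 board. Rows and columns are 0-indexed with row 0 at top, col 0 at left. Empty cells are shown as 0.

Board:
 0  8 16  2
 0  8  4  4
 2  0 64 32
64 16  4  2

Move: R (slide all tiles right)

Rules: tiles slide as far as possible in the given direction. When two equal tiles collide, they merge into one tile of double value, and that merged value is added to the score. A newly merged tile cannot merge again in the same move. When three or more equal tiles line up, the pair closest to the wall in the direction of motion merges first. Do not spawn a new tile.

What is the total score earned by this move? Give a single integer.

Slide right:
row 0: [0, 8, 16, 2] -> [0, 8, 16, 2]  score +0 (running 0)
row 1: [0, 8, 4, 4] -> [0, 0, 8, 8]  score +8 (running 8)
row 2: [2, 0, 64, 32] -> [0, 2, 64, 32]  score +0 (running 8)
row 3: [64, 16, 4, 2] -> [64, 16, 4, 2]  score +0 (running 8)
Board after move:
 0  8 16  2
 0  0  8  8
 0  2 64 32
64 16  4  2

Answer: 8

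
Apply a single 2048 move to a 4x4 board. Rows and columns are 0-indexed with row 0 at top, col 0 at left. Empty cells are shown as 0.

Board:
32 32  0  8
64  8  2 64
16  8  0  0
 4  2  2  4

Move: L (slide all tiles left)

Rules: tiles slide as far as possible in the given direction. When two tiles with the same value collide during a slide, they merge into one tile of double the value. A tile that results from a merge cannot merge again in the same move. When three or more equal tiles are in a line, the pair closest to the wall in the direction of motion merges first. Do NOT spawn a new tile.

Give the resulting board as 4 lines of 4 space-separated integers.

Answer: 64  8  0  0
64  8  2 64
16  8  0  0
 4  4  4  0

Derivation:
Slide left:
row 0: [32, 32, 0, 8] -> [64, 8, 0, 0]
row 1: [64, 8, 2, 64] -> [64, 8, 2, 64]
row 2: [16, 8, 0, 0] -> [16, 8, 0, 0]
row 3: [4, 2, 2, 4] -> [4, 4, 4, 0]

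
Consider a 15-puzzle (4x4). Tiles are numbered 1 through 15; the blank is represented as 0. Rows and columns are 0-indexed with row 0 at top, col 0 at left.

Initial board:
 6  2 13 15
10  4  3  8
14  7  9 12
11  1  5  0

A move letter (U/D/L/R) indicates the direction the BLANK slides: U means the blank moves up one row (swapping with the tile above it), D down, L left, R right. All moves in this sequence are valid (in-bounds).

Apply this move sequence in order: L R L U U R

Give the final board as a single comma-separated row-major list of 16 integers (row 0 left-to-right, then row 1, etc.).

After move 1 (L):
 6  2 13 15
10  4  3  8
14  7  9 12
11  1  0  5

After move 2 (R):
 6  2 13 15
10  4  3  8
14  7  9 12
11  1  5  0

After move 3 (L):
 6  2 13 15
10  4  3  8
14  7  9 12
11  1  0  5

After move 4 (U):
 6  2 13 15
10  4  3  8
14  7  0 12
11  1  9  5

After move 5 (U):
 6  2 13 15
10  4  0  8
14  7  3 12
11  1  9  5

After move 6 (R):
 6  2 13 15
10  4  8  0
14  7  3 12
11  1  9  5

Answer: 6, 2, 13, 15, 10, 4, 8, 0, 14, 7, 3, 12, 11, 1, 9, 5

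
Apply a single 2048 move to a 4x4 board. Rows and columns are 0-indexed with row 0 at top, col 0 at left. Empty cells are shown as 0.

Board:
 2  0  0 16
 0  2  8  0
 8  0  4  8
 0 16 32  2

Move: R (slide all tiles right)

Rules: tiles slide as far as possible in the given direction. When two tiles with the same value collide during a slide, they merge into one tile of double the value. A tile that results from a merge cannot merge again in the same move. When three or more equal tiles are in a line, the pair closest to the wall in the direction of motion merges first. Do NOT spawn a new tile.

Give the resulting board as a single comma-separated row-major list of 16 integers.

Answer: 0, 0, 2, 16, 0, 0, 2, 8, 0, 8, 4, 8, 0, 16, 32, 2

Derivation:
Slide right:
row 0: [2, 0, 0, 16] -> [0, 0, 2, 16]
row 1: [0, 2, 8, 0] -> [0, 0, 2, 8]
row 2: [8, 0, 4, 8] -> [0, 8, 4, 8]
row 3: [0, 16, 32, 2] -> [0, 16, 32, 2]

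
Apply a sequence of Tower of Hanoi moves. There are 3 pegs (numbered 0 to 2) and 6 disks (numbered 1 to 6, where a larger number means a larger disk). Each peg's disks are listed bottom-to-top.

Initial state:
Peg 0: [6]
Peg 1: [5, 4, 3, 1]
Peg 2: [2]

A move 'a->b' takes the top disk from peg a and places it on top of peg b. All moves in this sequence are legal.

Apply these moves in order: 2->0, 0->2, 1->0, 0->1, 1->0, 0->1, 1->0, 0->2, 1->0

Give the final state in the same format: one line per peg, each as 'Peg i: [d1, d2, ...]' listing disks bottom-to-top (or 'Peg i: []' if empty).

Answer: Peg 0: [6, 3]
Peg 1: [5, 4]
Peg 2: [2, 1]

Derivation:
After move 1 (2->0):
Peg 0: [6, 2]
Peg 1: [5, 4, 3, 1]
Peg 2: []

After move 2 (0->2):
Peg 0: [6]
Peg 1: [5, 4, 3, 1]
Peg 2: [2]

After move 3 (1->0):
Peg 0: [6, 1]
Peg 1: [5, 4, 3]
Peg 2: [2]

After move 4 (0->1):
Peg 0: [6]
Peg 1: [5, 4, 3, 1]
Peg 2: [2]

After move 5 (1->0):
Peg 0: [6, 1]
Peg 1: [5, 4, 3]
Peg 2: [2]

After move 6 (0->1):
Peg 0: [6]
Peg 1: [5, 4, 3, 1]
Peg 2: [2]

After move 7 (1->0):
Peg 0: [6, 1]
Peg 1: [5, 4, 3]
Peg 2: [2]

After move 8 (0->2):
Peg 0: [6]
Peg 1: [5, 4, 3]
Peg 2: [2, 1]

After move 9 (1->0):
Peg 0: [6, 3]
Peg 1: [5, 4]
Peg 2: [2, 1]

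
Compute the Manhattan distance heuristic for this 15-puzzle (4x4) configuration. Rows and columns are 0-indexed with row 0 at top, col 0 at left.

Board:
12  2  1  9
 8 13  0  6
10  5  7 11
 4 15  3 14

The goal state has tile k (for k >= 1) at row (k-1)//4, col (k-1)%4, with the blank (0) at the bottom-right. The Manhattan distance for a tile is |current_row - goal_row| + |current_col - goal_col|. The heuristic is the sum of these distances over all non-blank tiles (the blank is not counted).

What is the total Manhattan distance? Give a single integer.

Answer: 37

Derivation:
Tile 12: at (0,0), goal (2,3), distance |0-2|+|0-3| = 5
Tile 2: at (0,1), goal (0,1), distance |0-0|+|1-1| = 0
Tile 1: at (0,2), goal (0,0), distance |0-0|+|2-0| = 2
Tile 9: at (0,3), goal (2,0), distance |0-2|+|3-0| = 5
Tile 8: at (1,0), goal (1,3), distance |1-1|+|0-3| = 3
Tile 13: at (1,1), goal (3,0), distance |1-3|+|1-0| = 3
Tile 6: at (1,3), goal (1,1), distance |1-1|+|3-1| = 2
Tile 10: at (2,0), goal (2,1), distance |2-2|+|0-1| = 1
Tile 5: at (2,1), goal (1,0), distance |2-1|+|1-0| = 2
Tile 7: at (2,2), goal (1,2), distance |2-1|+|2-2| = 1
Tile 11: at (2,3), goal (2,2), distance |2-2|+|3-2| = 1
Tile 4: at (3,0), goal (0,3), distance |3-0|+|0-3| = 6
Tile 15: at (3,1), goal (3,2), distance |3-3|+|1-2| = 1
Tile 3: at (3,2), goal (0,2), distance |3-0|+|2-2| = 3
Tile 14: at (3,3), goal (3,1), distance |3-3|+|3-1| = 2
Sum: 5 + 0 + 2 + 5 + 3 + 3 + 2 + 1 + 2 + 1 + 1 + 6 + 1 + 3 + 2 = 37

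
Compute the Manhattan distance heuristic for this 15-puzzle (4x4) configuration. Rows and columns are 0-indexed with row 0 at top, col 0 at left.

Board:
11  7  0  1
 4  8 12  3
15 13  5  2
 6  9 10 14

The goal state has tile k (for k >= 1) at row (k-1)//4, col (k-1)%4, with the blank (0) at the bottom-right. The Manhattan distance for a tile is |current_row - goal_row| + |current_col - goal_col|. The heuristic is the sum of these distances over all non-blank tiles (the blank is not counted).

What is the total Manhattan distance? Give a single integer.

Tile 11: at (0,0), goal (2,2), distance |0-2|+|0-2| = 4
Tile 7: at (0,1), goal (1,2), distance |0-1|+|1-2| = 2
Tile 1: at (0,3), goal (0,0), distance |0-0|+|3-0| = 3
Tile 4: at (1,0), goal (0,3), distance |1-0|+|0-3| = 4
Tile 8: at (1,1), goal (1,3), distance |1-1|+|1-3| = 2
Tile 12: at (1,2), goal (2,3), distance |1-2|+|2-3| = 2
Tile 3: at (1,3), goal (0,2), distance |1-0|+|3-2| = 2
Tile 15: at (2,0), goal (3,2), distance |2-3|+|0-2| = 3
Tile 13: at (2,1), goal (3,0), distance |2-3|+|1-0| = 2
Tile 5: at (2,2), goal (1,0), distance |2-1|+|2-0| = 3
Tile 2: at (2,3), goal (0,1), distance |2-0|+|3-1| = 4
Tile 6: at (3,0), goal (1,1), distance |3-1|+|0-1| = 3
Tile 9: at (3,1), goal (2,0), distance |3-2|+|1-0| = 2
Tile 10: at (3,2), goal (2,1), distance |3-2|+|2-1| = 2
Tile 14: at (3,3), goal (3,1), distance |3-3|+|3-1| = 2
Sum: 4 + 2 + 3 + 4 + 2 + 2 + 2 + 3 + 2 + 3 + 4 + 3 + 2 + 2 + 2 = 40

Answer: 40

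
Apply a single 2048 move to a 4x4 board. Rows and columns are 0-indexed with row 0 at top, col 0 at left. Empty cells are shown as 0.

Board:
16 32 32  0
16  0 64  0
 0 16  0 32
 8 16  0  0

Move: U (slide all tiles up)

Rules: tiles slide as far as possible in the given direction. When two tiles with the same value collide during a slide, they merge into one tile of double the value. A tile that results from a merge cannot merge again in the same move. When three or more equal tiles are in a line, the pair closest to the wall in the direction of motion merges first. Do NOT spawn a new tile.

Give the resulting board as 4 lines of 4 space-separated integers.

Slide up:
col 0: [16, 16, 0, 8] -> [32, 8, 0, 0]
col 1: [32, 0, 16, 16] -> [32, 32, 0, 0]
col 2: [32, 64, 0, 0] -> [32, 64, 0, 0]
col 3: [0, 0, 32, 0] -> [32, 0, 0, 0]

Answer: 32 32 32 32
 8 32 64  0
 0  0  0  0
 0  0  0  0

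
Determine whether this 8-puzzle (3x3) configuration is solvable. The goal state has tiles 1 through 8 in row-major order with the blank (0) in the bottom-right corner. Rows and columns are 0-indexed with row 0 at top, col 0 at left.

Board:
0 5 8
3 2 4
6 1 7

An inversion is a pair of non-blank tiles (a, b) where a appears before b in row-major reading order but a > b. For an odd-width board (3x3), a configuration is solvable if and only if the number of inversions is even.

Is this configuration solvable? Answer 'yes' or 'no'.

Answer: no

Derivation:
Inversions (pairs i<j in row-major order where tile[i] > tile[j] > 0): 15
15 is odd, so the puzzle is not solvable.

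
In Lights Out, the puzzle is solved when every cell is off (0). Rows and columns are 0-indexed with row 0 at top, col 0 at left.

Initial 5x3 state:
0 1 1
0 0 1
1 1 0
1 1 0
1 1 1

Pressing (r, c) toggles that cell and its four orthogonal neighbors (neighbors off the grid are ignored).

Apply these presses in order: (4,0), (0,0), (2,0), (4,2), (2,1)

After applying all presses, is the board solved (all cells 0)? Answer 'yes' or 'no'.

After press 1 at (4,0):
0 1 1
0 0 1
1 1 0
0 1 0
0 0 1

After press 2 at (0,0):
1 0 1
1 0 1
1 1 0
0 1 0
0 0 1

After press 3 at (2,0):
1 0 1
0 0 1
0 0 0
1 1 0
0 0 1

After press 4 at (4,2):
1 0 1
0 0 1
0 0 0
1 1 1
0 1 0

After press 5 at (2,1):
1 0 1
0 1 1
1 1 1
1 0 1
0 1 0

Lights still on: 10

Answer: no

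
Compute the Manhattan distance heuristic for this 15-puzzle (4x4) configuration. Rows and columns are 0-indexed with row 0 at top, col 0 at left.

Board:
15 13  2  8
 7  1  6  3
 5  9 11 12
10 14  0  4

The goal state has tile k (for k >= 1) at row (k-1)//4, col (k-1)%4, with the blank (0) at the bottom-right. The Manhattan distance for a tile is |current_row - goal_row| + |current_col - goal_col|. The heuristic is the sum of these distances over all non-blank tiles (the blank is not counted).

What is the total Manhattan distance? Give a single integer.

Tile 15: at (0,0), goal (3,2), distance |0-3|+|0-2| = 5
Tile 13: at (0,1), goal (3,0), distance |0-3|+|1-0| = 4
Tile 2: at (0,2), goal (0,1), distance |0-0|+|2-1| = 1
Tile 8: at (0,3), goal (1,3), distance |0-1|+|3-3| = 1
Tile 7: at (1,0), goal (1,2), distance |1-1|+|0-2| = 2
Tile 1: at (1,1), goal (0,0), distance |1-0|+|1-0| = 2
Tile 6: at (1,2), goal (1,1), distance |1-1|+|2-1| = 1
Tile 3: at (1,3), goal (0,2), distance |1-0|+|3-2| = 2
Tile 5: at (2,0), goal (1,0), distance |2-1|+|0-0| = 1
Tile 9: at (2,1), goal (2,0), distance |2-2|+|1-0| = 1
Tile 11: at (2,2), goal (2,2), distance |2-2|+|2-2| = 0
Tile 12: at (2,3), goal (2,3), distance |2-2|+|3-3| = 0
Tile 10: at (3,0), goal (2,1), distance |3-2|+|0-1| = 2
Tile 14: at (3,1), goal (3,1), distance |3-3|+|1-1| = 0
Tile 4: at (3,3), goal (0,3), distance |3-0|+|3-3| = 3
Sum: 5 + 4 + 1 + 1 + 2 + 2 + 1 + 2 + 1 + 1 + 0 + 0 + 2 + 0 + 3 = 25

Answer: 25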